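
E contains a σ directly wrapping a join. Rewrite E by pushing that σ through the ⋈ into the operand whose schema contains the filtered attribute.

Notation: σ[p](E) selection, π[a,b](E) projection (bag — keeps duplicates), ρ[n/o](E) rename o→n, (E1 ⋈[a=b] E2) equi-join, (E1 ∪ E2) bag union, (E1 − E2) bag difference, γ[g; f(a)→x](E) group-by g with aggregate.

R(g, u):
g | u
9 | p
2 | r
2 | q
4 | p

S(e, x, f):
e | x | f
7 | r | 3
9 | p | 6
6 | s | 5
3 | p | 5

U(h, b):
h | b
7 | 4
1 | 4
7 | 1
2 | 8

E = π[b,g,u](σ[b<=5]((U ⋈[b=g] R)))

σ filters on b, owned by the left side.
E' = π[b,g,u]((σ[b<=5](U) ⋈[b=g] R))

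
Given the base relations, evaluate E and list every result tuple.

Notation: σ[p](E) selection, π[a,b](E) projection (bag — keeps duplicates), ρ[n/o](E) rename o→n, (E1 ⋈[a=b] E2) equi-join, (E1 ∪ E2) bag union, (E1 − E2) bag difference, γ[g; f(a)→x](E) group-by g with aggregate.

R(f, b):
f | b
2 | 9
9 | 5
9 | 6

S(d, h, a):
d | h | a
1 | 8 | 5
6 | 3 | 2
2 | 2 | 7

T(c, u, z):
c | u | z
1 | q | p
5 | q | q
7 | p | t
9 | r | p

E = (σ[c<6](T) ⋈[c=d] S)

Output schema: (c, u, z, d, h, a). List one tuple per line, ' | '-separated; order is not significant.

Subexpression sizes:
  T → 4
  σ[c<6](T) → 2
  S → 3
  (σ[c<6](T) ⋈[c=d] S) → 1

== RESULT ==
c | u | z | d | h | a
1 | q | p | 1 | 8 | 5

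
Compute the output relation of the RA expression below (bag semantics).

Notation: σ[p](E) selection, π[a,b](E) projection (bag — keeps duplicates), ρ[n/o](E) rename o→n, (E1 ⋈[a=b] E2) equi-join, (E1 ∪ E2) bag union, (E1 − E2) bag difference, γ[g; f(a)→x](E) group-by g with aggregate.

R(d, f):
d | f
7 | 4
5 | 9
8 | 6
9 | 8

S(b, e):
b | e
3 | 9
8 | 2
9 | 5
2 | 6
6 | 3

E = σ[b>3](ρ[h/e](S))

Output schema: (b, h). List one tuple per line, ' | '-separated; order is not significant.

Row counts bottom-up:
  S → 5
  ρ[h/e](S) → 5
  σ[b>3](ρ[h/e](S)) → 3

== RESULT ==
b | h
6 | 3
8 | 2
9 | 5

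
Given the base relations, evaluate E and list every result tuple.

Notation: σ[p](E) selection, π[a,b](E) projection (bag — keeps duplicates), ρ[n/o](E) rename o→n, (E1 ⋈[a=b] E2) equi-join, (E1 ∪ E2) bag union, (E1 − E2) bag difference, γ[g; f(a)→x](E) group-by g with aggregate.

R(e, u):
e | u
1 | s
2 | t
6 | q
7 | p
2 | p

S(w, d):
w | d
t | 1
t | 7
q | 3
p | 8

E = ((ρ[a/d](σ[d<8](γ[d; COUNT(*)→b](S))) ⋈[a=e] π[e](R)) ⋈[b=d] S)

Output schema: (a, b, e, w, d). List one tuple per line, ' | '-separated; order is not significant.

Stepwise |·|:
  S → 4
  γ[d; COUNT(*)→b](S) → 4
  σ[d<8](γ[d; COUNT(*)→b](S)) → 3
  ρ[a/d](σ[d<8](γ[d; COUNT(*)→b](S))) → 3
  R → 5
  π[e](R) → 5
  (ρ[a/d](σ[d<8](γ[d; COUNT(*)→b](S))) ⋈[a=e] π[e](R)) → 2
  S → 4
  ((ρ[a/d](σ[d<8](γ[d; COUNT(*)→b](S))) ⋈[a=e] π[e](R)) ⋈[b=d] S) → 2

== RESULT ==
a | b | e | w | d
1 | 1 | 1 | t | 1
7 | 1 | 7 | t | 1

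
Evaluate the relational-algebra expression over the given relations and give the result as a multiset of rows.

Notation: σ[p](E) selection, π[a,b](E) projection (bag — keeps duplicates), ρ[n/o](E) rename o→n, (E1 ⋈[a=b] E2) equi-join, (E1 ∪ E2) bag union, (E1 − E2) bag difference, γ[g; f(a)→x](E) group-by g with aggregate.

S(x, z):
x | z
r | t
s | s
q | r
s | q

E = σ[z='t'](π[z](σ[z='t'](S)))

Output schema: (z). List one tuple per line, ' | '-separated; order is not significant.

Stepwise |·|:
  S → 4
  σ[z='t'](S) → 1
  π[z](σ[z='t'](S)) → 1
  σ[z='t'](π[z](σ[z='t'](S))) → 1

== RESULT ==
z
t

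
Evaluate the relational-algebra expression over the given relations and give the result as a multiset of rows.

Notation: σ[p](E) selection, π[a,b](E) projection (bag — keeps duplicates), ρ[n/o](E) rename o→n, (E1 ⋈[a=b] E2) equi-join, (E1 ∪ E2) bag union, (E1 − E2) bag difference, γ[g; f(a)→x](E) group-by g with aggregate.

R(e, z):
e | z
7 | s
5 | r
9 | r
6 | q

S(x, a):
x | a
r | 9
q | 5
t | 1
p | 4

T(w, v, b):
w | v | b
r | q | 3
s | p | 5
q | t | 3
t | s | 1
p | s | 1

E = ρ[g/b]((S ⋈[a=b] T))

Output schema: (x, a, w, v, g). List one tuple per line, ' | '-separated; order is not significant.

Per-node cardinality:
  S → 4
  T → 5
  (S ⋈[a=b] T) → 3
  ρ[g/b]((S ⋈[a=b] T)) → 3

== RESULT ==
x | a | w | v | g
q | 5 | s | p | 5
t | 1 | p | s | 1
t | 1 | t | s | 1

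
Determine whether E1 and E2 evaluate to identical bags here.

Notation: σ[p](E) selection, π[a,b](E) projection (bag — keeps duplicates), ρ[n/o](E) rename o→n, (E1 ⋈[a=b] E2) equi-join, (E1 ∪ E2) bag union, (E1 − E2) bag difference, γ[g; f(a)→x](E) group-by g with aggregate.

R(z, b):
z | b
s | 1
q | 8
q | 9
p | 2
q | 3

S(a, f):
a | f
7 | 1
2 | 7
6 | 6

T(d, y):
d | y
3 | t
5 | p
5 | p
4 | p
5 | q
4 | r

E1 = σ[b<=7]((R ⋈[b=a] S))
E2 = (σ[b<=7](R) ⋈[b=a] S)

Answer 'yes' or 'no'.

E1 row counts bottom-up:
  R → 5
  S → 3
  (R ⋈[b=a] S) → 1
  σ[b<=7]((R ⋈[b=a] S)) → 1
E2 row counts bottom-up:
  R → 5
  σ[b<=7](R) → 3
  S → 3
  (σ[b<=7](R) ⋈[b=a] S) → 1

E1 and E2 produce the same multiset:
z | b | a | f
p | 2 | 2 | 7

yes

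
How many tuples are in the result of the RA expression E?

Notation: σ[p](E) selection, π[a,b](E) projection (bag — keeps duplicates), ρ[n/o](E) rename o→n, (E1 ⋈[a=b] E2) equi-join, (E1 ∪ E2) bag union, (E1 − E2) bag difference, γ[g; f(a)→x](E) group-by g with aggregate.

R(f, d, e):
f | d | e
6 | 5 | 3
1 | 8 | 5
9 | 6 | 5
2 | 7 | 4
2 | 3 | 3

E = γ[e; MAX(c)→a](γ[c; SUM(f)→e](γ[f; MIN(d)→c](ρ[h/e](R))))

Row counts bottom-up:
  R → 5
  ρ[h/e](R) → 5
  γ[f; MIN(d)→c](ρ[h/e](R)) → 4
  γ[c; SUM(f)→e](γ[f; MIN(d)→c](ρ[h/e](R))) → 4
  γ[e; MAX(c)→a](γ[c; SUM(f)→e](γ[f; MIN(d)→c](ρ[h/e](R)))) → 4

|E| = 4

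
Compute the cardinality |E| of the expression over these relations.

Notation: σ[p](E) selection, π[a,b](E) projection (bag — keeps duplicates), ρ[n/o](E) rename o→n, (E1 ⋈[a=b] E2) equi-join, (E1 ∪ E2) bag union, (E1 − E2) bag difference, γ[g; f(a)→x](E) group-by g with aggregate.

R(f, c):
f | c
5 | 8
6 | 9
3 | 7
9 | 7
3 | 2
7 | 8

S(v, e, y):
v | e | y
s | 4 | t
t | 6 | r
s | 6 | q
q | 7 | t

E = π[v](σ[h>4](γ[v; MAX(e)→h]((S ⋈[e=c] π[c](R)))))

Row counts bottom-up:
  S → 4
  R → 6
  π[c](R) → 6
  (S ⋈[e=c] π[c](R)) → 2
  γ[v; MAX(e)→h]((S ⋈[e=c] π[c](R))) → 1
  σ[h>4](γ[v; MAX(e)→h]((S ⋈[e=c] π[c](R)))) → 1
  π[v](σ[h>4](γ[v; MAX(e)→h]((S ⋈[e=c] π[c](R))))) → 1

|E| = 1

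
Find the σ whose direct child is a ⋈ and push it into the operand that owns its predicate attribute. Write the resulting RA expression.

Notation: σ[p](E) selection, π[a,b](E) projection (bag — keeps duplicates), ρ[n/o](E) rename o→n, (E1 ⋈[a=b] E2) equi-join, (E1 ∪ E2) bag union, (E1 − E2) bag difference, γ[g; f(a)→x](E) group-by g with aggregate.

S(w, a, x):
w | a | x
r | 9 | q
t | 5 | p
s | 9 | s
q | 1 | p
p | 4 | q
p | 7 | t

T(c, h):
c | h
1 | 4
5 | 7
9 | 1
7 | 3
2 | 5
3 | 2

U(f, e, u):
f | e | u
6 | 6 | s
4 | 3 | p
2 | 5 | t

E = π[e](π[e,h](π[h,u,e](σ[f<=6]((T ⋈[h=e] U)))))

σ filters on f, owned by the right side.
E' = π[e](π[e,h](π[h,u,e]((T ⋈[h=e] σ[f<=6](U)))))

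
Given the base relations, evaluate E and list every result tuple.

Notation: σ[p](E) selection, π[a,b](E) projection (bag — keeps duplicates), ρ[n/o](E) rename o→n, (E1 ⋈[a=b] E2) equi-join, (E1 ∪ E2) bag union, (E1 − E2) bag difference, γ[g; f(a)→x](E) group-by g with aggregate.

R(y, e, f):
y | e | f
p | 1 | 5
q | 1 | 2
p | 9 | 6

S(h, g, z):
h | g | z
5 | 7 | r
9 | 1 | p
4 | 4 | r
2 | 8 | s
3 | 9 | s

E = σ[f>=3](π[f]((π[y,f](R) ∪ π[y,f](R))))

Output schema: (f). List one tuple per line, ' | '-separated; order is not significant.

Per-node cardinality:
  R → 3
  π[y,f](R) → 3
  R → 3
  π[y,f](R) → 3
  (π[y,f](R) ∪ π[y,f](R)) → 6
  π[f]((π[y,f](R) ∪ π[y,f](R))) → 6
  σ[f>=3](π[f]((π[y,f](R) ∪ π[y,f](R)))) → 4

== RESULT ==
f
5
5
6
6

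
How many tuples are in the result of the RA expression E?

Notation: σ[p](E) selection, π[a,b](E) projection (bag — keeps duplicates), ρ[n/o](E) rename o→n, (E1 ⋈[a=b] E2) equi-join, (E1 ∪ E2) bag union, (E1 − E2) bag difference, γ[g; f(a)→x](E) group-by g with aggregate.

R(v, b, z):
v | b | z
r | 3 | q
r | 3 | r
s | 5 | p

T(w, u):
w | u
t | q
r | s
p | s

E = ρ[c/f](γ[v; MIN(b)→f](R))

Stepwise |·|:
  R → 3
  γ[v; MIN(b)→f](R) → 2
  ρ[c/f](γ[v; MIN(b)→f](R)) → 2

|E| = 2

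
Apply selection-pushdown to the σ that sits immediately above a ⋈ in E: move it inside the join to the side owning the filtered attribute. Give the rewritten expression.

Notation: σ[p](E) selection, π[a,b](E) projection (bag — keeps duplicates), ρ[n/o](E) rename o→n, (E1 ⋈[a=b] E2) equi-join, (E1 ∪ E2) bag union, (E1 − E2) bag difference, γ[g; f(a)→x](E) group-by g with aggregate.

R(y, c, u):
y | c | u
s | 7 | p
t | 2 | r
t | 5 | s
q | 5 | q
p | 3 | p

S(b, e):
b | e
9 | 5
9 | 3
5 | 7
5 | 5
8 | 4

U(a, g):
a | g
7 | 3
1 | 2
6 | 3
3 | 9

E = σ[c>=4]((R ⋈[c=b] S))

σ filters on c, owned by the left side.
E' = (σ[c>=4](R) ⋈[c=b] S)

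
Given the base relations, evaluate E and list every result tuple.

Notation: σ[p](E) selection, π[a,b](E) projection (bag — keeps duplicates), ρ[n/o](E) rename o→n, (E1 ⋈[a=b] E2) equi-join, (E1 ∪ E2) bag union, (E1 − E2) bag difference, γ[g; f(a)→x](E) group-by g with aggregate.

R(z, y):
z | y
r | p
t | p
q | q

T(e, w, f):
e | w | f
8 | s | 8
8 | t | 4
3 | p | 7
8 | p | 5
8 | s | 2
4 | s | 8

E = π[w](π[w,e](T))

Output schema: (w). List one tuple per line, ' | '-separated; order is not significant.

Subexpression sizes:
  T → 6
  π[w,e](T) → 6
  π[w](π[w,e](T)) → 6

== RESULT ==
w
p
p
s
s
s
t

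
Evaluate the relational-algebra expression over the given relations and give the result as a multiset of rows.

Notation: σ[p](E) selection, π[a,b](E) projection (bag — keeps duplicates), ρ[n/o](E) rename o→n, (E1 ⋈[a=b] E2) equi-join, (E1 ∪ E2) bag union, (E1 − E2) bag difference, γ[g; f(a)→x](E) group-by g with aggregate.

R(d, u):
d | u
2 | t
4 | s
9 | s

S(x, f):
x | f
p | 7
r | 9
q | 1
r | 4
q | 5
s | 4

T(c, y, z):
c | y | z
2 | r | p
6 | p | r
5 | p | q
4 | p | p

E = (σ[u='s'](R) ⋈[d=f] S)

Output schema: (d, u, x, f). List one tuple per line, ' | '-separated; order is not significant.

Row counts bottom-up:
  R → 3
  σ[u='s'](R) → 2
  S → 6
  (σ[u='s'](R) ⋈[d=f] S) → 3

== RESULT ==
d | u | x | f
4 | s | r | 4
4 | s | s | 4
9 | s | r | 9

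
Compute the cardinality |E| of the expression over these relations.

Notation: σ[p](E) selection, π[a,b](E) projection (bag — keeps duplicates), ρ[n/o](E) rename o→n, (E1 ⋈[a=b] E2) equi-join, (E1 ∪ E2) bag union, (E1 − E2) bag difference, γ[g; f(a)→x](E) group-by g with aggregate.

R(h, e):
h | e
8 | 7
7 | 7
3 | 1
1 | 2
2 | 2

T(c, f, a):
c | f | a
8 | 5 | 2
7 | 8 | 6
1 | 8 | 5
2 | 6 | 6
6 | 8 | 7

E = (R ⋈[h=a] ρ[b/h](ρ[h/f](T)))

Subexpression sizes:
  R → 5
  T → 5
  ρ[h/f](T) → 5
  ρ[b/h](ρ[h/f](T)) → 5
  (R ⋈[h=a] ρ[b/h](ρ[h/f](T))) → 2

|E| = 2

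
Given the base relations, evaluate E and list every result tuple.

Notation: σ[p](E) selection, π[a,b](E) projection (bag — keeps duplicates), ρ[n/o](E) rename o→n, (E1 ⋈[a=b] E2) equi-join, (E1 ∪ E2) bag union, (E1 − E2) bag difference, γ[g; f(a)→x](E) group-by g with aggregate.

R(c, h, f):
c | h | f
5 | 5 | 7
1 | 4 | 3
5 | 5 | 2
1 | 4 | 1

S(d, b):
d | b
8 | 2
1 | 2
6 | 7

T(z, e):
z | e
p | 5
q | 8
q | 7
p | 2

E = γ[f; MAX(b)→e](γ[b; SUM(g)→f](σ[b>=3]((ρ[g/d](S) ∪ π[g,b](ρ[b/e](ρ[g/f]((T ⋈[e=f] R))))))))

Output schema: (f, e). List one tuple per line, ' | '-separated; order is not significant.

Stepwise |·|:
  S → 3
  ρ[g/d](S) → 3
  T → 4
  R → 4
  (T ⋈[e=f] R) → 2
  ρ[g/f]((T ⋈[e=f] R)) → 2
  ρ[b/e](ρ[g/f]((T ⋈[e=f] R))) → 2
  π[g,b](ρ[b/e](ρ[g/f]((T ⋈[e=f] R)))) → 2
  (ρ[g/d](S) ∪ π[g,b](ρ[b/e](ρ[g/f]((T ⋈[e=f] R))))) → 5
  σ[b>=3]((ρ[g/d](S) ∪ π[g,b](ρ[b/e](ρ[g/f]((T ⋈[e=f] R)))))) → 2
  γ[b; SUM(g)→f](σ[b>=3]((ρ[g/d](S) ∪ π[g,b](ρ[b/e](ρ[g/f]((T ⋈[e=f] R))))))) → 1
  γ[f; MAX(b)→e](γ[b; SUM(g)→f](σ[b>=3]((ρ[g/d](S) ∪ π[g,b](ρ[b/e](ρ[g/f]((T ⋈[e=f] R)))))))) → 1

== RESULT ==
f | e
13 | 7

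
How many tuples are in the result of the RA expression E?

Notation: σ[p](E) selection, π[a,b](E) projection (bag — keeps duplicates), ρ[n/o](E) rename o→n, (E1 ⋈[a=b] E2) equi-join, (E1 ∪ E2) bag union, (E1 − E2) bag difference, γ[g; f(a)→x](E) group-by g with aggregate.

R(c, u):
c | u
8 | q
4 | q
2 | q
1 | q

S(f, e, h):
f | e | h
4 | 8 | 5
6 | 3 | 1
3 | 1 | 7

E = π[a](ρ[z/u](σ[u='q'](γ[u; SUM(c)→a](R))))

Per-node cardinality:
  R → 4
  γ[u; SUM(c)→a](R) → 1
  σ[u='q'](γ[u; SUM(c)→a](R)) → 1
  ρ[z/u](σ[u='q'](γ[u; SUM(c)→a](R))) → 1
  π[a](ρ[z/u](σ[u='q'](γ[u; SUM(c)→a](R)))) → 1

|E| = 1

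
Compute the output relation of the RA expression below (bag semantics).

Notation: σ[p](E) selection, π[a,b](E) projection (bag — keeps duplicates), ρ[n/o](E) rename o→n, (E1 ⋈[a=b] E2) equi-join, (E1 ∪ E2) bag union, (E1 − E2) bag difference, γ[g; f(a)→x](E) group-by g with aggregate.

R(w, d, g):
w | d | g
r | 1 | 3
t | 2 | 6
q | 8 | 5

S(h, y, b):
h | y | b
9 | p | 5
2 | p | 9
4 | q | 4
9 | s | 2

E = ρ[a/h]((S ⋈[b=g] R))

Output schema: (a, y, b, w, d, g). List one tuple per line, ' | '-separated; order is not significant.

Subexpression sizes:
  S → 4
  R → 3
  (S ⋈[b=g] R) → 1
  ρ[a/h]((S ⋈[b=g] R)) → 1

== RESULT ==
a | y | b | w | d | g
9 | p | 5 | q | 8 | 5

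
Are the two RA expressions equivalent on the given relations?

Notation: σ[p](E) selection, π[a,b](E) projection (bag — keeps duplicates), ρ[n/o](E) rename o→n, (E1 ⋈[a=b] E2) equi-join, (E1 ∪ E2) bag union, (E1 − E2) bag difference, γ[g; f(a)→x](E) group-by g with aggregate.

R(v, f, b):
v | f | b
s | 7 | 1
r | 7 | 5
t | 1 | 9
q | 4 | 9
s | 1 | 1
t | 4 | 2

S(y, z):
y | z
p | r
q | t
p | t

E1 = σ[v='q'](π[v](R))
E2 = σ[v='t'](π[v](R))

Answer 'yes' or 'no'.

E1 stepwise |·|:
  R → 6
  π[v](R) → 6
  σ[v='q'](π[v](R)) → 1
E2 stepwise |·|:
  R → 6
  π[v](R) → 6
  σ[v='t'](π[v](R)) → 2

E1 result:
v
q
E2 result:
v
t
t
Witness: ('t',) appears 0× in E1 but 2× in E2.

no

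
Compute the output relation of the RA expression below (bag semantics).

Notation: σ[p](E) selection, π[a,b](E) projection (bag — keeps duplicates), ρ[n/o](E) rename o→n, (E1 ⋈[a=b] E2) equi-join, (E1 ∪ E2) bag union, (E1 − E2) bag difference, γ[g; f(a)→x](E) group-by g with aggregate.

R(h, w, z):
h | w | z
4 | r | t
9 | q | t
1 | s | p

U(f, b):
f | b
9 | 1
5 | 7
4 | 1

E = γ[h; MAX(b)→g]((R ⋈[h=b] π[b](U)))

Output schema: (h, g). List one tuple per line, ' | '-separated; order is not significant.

Row counts bottom-up:
  R → 3
  U → 3
  π[b](U) → 3
  (R ⋈[h=b] π[b](U)) → 2
  γ[h; MAX(b)→g]((R ⋈[h=b] π[b](U))) → 1

== RESULT ==
h | g
1 | 1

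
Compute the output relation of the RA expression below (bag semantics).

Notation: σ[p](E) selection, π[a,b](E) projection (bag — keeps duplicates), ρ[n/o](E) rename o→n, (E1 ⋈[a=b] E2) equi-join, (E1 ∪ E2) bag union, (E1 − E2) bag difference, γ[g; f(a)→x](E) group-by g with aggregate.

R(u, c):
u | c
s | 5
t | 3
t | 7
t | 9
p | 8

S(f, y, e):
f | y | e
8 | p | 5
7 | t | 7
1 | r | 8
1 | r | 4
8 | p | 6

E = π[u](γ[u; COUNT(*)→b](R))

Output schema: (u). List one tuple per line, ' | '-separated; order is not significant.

Row counts bottom-up:
  R → 5
  γ[u; COUNT(*)→b](R) → 3
  π[u](γ[u; COUNT(*)→b](R)) → 3

== RESULT ==
u
p
s
t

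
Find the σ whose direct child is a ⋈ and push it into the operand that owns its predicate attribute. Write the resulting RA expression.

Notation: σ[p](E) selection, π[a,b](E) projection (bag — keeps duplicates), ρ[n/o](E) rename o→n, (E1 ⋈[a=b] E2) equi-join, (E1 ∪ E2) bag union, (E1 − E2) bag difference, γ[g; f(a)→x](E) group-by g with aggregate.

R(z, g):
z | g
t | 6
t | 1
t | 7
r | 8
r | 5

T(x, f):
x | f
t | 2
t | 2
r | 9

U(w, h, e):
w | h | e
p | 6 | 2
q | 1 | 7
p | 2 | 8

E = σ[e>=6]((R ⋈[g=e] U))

σ filters on e, owned by the right side.
E' = (R ⋈[g=e] σ[e>=6](U))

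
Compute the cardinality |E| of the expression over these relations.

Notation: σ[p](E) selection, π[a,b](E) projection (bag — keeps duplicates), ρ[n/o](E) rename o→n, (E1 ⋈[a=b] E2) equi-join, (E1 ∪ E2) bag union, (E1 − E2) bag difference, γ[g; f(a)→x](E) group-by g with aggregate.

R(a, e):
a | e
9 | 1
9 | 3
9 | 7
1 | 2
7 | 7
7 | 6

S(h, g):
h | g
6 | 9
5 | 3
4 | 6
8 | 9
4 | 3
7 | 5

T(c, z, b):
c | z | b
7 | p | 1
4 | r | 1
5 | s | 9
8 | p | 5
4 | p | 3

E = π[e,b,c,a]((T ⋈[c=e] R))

Row counts bottom-up:
  T → 5
  R → 6
  (T ⋈[c=e] R) → 2
  π[e,b,c,a]((T ⋈[c=e] R)) → 2

|E| = 2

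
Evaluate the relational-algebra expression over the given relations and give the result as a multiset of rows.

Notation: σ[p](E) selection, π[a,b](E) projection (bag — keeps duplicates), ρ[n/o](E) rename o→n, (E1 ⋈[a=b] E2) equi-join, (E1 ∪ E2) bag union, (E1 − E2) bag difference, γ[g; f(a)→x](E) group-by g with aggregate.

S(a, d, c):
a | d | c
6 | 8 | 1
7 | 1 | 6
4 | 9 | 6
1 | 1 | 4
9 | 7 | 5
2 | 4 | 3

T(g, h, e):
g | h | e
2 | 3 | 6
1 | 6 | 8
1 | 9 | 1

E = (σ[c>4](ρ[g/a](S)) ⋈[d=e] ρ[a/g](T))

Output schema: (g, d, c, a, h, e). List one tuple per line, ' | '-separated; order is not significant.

Subexpression sizes:
  S → 6
  ρ[g/a](S) → 6
  σ[c>4](ρ[g/a](S)) → 3
  T → 3
  ρ[a/g](T) → 3
  (σ[c>4](ρ[g/a](S)) ⋈[d=e] ρ[a/g](T)) → 1

== RESULT ==
g | d | c | a | h | e
7 | 1 | 6 | 1 | 9 | 1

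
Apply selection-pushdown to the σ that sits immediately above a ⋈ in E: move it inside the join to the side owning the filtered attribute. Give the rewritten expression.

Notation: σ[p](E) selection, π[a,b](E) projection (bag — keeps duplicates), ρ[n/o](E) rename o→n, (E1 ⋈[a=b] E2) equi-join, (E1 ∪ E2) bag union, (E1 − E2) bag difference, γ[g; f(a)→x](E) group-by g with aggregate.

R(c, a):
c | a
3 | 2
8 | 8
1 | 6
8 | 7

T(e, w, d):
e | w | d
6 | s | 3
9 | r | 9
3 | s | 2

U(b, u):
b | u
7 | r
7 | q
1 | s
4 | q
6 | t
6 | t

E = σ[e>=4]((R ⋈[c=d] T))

σ filters on e, owned by the right side.
E' = (R ⋈[c=d] σ[e>=4](T))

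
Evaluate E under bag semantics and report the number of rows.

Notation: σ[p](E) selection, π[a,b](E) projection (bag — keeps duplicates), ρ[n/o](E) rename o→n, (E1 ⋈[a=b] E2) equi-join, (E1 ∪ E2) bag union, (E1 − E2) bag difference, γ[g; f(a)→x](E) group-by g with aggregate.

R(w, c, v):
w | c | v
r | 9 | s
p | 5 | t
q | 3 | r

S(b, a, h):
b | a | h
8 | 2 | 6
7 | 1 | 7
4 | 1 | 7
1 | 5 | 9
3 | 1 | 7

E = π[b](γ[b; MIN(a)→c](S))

Row counts bottom-up:
  S → 5
  γ[b; MIN(a)→c](S) → 5
  π[b](γ[b; MIN(a)→c](S)) → 5

|E| = 5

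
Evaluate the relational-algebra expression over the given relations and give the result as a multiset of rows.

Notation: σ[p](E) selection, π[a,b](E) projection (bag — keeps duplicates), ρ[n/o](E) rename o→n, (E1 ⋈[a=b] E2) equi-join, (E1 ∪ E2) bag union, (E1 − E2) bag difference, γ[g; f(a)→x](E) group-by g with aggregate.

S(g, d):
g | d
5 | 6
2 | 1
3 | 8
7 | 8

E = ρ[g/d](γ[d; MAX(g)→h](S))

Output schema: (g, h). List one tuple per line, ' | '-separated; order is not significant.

Per-node cardinality:
  S → 4
  γ[d; MAX(g)→h](S) → 3
  ρ[g/d](γ[d; MAX(g)→h](S)) → 3

== RESULT ==
g | h
1 | 2
6 | 5
8 | 7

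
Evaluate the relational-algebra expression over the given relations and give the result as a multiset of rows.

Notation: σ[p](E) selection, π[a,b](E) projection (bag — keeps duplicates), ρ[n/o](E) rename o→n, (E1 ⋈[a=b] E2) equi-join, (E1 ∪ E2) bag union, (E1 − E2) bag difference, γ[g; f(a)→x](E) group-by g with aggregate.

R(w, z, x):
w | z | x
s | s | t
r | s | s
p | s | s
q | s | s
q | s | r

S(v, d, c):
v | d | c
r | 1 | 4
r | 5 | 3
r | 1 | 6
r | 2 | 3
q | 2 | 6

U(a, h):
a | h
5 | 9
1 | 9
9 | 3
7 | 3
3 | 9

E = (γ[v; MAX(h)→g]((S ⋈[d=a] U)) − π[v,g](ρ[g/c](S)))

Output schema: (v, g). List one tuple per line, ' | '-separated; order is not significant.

Row counts bottom-up:
  S → 5
  U → 5
  (S ⋈[d=a] U) → 3
  γ[v; MAX(h)→g]((S ⋈[d=a] U)) → 1
  S → 5
  ρ[g/c](S) → 5
  π[v,g](ρ[g/c](S)) → 5
  (γ[v; MAX(h)→g]((S ⋈[d=a] U)) − π[v,g](ρ[g/c](S))) → 1

== RESULT ==
v | g
r | 9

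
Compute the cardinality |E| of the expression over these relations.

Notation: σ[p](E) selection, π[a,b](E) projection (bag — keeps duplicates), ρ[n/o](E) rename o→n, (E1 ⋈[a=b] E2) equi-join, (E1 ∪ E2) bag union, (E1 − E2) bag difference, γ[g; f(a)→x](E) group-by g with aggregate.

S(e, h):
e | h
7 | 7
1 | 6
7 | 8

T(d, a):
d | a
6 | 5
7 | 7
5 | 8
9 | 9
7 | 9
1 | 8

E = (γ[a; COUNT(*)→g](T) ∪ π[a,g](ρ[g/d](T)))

Per-node cardinality:
  T → 6
  γ[a; COUNT(*)→g](T) → 4
  T → 6
  ρ[g/d](T) → 6
  π[a,g](ρ[g/d](T)) → 6
  (γ[a; COUNT(*)→g](T) ∪ π[a,g](ρ[g/d](T))) → 10

|E| = 10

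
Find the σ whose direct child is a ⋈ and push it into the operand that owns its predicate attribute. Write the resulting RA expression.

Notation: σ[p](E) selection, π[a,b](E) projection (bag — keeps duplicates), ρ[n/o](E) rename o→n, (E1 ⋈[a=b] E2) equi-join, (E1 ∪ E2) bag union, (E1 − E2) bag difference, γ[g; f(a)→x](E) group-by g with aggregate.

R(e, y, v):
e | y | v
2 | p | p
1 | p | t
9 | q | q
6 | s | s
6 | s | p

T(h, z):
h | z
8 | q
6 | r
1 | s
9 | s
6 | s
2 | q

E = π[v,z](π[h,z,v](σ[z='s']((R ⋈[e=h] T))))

σ filters on z, owned by the right side.
E' = π[v,z](π[h,z,v]((R ⋈[e=h] σ[z='s'](T))))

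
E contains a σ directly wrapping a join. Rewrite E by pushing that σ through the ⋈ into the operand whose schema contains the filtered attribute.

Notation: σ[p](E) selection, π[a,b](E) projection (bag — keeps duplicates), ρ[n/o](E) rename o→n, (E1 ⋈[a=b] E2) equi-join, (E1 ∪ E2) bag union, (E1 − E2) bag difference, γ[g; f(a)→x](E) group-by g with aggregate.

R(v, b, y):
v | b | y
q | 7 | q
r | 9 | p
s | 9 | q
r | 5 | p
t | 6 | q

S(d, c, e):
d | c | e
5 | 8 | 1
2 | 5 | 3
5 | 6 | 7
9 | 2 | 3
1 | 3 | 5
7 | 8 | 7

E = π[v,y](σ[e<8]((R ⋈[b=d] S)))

σ filters on e, owned by the right side.
E' = π[v,y]((R ⋈[b=d] σ[e<8](S)))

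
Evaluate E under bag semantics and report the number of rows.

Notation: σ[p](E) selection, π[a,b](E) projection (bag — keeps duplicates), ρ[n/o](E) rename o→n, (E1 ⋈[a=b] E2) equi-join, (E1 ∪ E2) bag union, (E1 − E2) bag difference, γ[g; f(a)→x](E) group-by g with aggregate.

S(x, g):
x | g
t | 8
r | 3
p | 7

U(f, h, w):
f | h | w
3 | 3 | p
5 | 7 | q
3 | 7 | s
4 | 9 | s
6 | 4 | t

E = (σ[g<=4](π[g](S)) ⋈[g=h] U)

Row counts bottom-up:
  S → 3
  π[g](S) → 3
  σ[g<=4](π[g](S)) → 1
  U → 5
  (σ[g<=4](π[g](S)) ⋈[g=h] U) → 1

|E| = 1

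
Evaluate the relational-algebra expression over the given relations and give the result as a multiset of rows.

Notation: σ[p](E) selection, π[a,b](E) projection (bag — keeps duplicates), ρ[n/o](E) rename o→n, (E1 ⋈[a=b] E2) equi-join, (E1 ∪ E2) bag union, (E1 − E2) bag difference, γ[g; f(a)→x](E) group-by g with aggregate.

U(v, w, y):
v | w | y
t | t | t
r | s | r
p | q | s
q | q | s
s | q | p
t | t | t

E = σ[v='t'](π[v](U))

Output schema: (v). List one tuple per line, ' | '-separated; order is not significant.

Per-node cardinality:
  U → 6
  π[v](U) → 6
  σ[v='t'](π[v](U)) → 2

== RESULT ==
v
t
t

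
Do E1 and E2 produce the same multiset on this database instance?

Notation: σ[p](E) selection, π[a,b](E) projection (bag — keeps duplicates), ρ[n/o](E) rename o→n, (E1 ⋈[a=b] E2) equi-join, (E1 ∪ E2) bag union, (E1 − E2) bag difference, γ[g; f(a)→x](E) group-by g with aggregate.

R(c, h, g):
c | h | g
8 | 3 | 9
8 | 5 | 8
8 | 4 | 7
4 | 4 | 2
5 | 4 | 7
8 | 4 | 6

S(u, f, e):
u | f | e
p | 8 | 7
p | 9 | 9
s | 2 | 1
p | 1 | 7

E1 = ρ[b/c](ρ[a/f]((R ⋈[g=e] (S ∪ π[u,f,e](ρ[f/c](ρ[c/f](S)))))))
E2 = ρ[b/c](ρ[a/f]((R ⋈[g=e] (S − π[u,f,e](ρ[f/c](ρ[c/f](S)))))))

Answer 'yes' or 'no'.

E1 row counts bottom-up:
  R → 6
  S → 4
  S → 4
  ρ[c/f](S) → 4
  ρ[f/c](ρ[c/f](S)) → 4
  π[u,f,e](ρ[f/c](ρ[c/f](S))) → 4
  (S ∪ π[u,f,e](ρ[f/c](ρ[c/f](S)))) → 8
  (R ⋈[g=e] (S ∪ π[u,f,e](ρ[f/c](ρ[c/f](S))))) → 10
  ρ[a/f]((R ⋈[g=e] (S ∪ π[u,f,e](ρ[f/c](ρ[c/f](S)))))) → 10
  ρ[b/c](ρ[a/f]((R ⋈[g=e] (S ∪ π[u,f,e](ρ[f/c](ρ[c/f](S))))))) → 10
E2 row counts bottom-up:
  R → 6
  S → 4
  S → 4
  ρ[c/f](S) → 4
  ρ[f/c](ρ[c/f](S)) → 4
  π[u,f,e](ρ[f/c](ρ[c/f](S))) → 4
  (S − π[u,f,e](ρ[f/c](ρ[c/f](S)))) → 0
  (R ⋈[g=e] (S − π[u,f,e](ρ[f/c](ρ[c/f](S))))) → 0
  ρ[a/f]((R ⋈[g=e] (S − π[u,f,e](ρ[f/c](ρ[c/f](S)))))) → 0
  ρ[b/c](ρ[a/f]((R ⋈[g=e] (S − π[u,f,e](ρ[f/c](ρ[c/f](S))))))) → 0

E1 result:
b | h | g | u | a | e
5 | 4 | 7 | p | 1 | 7
5 | 4 | 7 | p | 1 | 7
5 | 4 | 7 | p | 8 | 7
5 | 4 | 7 | p | 8 | 7
8 | 3 | 9 | p | 9 | 9
8 | 3 | 9 | p | 9 | 9
8 | 4 | 7 | p | 1 | 7
8 | 4 | 7 | p | 1 | 7
8 | 4 | 7 | p | 8 | 7
8 | 4 | 7 | p | 8 | 7
E2 result:
b | h | g | u | a | e
(0 rows)
Witness: (8, 4, 7, 'p', 1, 7) appears 2× in E1 but 0× in E2.

no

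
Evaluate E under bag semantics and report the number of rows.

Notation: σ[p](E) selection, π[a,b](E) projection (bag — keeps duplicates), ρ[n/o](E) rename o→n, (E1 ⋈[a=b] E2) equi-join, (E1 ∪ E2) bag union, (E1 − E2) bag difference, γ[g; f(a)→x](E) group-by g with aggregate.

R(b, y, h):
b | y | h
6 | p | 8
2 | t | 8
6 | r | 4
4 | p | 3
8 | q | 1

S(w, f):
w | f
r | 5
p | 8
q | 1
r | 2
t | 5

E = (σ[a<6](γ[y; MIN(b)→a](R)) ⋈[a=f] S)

Row counts bottom-up:
  R → 5
  γ[y; MIN(b)→a](R) → 4
  σ[a<6](γ[y; MIN(b)→a](R)) → 2
  S → 5
  (σ[a<6](γ[y; MIN(b)→a](R)) ⋈[a=f] S) → 1

|E| = 1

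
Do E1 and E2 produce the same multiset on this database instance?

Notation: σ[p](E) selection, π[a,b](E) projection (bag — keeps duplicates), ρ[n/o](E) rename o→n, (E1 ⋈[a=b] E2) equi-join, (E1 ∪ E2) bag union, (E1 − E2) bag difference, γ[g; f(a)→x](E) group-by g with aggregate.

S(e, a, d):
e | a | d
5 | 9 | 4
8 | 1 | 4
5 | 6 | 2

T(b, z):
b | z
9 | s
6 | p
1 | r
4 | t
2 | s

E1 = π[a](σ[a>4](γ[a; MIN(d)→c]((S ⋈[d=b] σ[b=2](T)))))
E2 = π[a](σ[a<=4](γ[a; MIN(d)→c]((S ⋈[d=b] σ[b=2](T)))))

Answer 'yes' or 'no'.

E1 stepwise |·|:
  S → 3
  T → 5
  σ[b=2](T) → 1
  (S ⋈[d=b] σ[b=2](T)) → 1
  γ[a; MIN(d)→c]((S ⋈[d=b] σ[b=2](T))) → 1
  σ[a>4](γ[a; MIN(d)→c]((S ⋈[d=b] σ[b=2](T)))) → 1
  π[a](σ[a>4](γ[a; MIN(d)→c]((S ⋈[d=b] σ[b=2](T))))) → 1
E2 stepwise |·|:
  S → 3
  T → 5
  σ[b=2](T) → 1
  (S ⋈[d=b] σ[b=2](T)) → 1
  γ[a; MIN(d)→c]((S ⋈[d=b] σ[b=2](T))) → 1
  σ[a<=4](γ[a; MIN(d)→c]((S ⋈[d=b] σ[b=2](T)))) → 0
  π[a](σ[a<=4](γ[a; MIN(d)→c]((S ⋈[d=b] σ[b=2](T))))) → 0

E1 result:
a
6
E2 result:
a
(0 rows)
Witness: (6,) appears 1× in E1 but 0× in E2.

no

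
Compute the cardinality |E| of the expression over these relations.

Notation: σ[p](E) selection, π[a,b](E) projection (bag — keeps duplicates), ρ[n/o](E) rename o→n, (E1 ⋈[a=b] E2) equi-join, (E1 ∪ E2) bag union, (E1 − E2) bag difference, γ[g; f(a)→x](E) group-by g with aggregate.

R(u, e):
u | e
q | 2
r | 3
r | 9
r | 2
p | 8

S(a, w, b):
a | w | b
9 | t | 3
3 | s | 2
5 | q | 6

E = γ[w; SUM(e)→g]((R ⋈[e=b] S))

Per-node cardinality:
  R → 5
  S → 3
  (R ⋈[e=b] S) → 3
  γ[w; SUM(e)→g]((R ⋈[e=b] S)) → 2

|E| = 2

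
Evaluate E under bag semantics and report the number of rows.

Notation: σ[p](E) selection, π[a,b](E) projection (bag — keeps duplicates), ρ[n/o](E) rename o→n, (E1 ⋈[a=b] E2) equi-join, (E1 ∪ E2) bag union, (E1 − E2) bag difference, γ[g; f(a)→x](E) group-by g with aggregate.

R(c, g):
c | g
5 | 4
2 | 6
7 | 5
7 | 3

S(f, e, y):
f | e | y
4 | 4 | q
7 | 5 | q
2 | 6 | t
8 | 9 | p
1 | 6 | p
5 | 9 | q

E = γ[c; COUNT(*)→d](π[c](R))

Per-node cardinality:
  R → 4
  π[c](R) → 4
  γ[c; COUNT(*)→d](π[c](R)) → 3

|E| = 3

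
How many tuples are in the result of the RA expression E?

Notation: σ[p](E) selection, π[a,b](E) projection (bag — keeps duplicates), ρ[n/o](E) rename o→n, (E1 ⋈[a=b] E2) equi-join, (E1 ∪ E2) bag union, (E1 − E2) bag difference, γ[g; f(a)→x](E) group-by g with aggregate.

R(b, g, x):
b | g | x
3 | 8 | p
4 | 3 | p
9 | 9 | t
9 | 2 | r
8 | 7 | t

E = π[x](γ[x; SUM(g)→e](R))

Subexpression sizes:
  R → 5
  γ[x; SUM(g)→e](R) → 3
  π[x](γ[x; SUM(g)→e](R)) → 3

|E| = 3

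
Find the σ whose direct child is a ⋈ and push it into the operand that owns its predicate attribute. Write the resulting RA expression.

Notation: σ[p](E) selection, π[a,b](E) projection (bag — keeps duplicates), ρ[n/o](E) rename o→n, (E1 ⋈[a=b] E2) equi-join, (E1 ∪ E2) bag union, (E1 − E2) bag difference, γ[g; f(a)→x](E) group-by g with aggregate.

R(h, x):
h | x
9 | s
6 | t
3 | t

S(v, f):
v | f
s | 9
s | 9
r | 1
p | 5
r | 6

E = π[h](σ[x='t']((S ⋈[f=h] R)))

σ filters on x, owned by the right side.
E' = π[h]((S ⋈[f=h] σ[x='t'](R)))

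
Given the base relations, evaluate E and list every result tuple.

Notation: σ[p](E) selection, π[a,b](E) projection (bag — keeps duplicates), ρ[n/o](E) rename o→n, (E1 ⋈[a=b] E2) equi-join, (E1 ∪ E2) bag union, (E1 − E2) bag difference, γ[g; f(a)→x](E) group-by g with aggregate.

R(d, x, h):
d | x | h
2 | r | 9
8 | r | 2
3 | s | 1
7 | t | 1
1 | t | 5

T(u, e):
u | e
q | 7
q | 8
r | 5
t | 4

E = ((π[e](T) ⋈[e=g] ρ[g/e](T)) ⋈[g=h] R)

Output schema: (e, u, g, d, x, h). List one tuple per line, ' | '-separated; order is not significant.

Subexpression sizes:
  T → 4
  π[e](T) → 4
  T → 4
  ρ[g/e](T) → 4
  (π[e](T) ⋈[e=g] ρ[g/e](T)) → 4
  R → 5
  ((π[e](T) ⋈[e=g] ρ[g/e](T)) ⋈[g=h] R) → 1

== RESULT ==
e | u | g | d | x | h
5 | r | 5 | 1 | t | 5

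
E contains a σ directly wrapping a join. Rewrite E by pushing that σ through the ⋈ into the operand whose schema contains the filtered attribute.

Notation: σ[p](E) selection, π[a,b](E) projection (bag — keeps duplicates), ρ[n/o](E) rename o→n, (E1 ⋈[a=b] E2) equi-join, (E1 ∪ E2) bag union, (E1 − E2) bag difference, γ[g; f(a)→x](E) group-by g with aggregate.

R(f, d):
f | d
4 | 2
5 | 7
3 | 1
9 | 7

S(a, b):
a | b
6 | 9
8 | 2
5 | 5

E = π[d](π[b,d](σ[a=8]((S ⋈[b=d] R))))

σ filters on a, owned by the left side.
E' = π[d](π[b,d]((σ[a=8](S) ⋈[b=d] R)))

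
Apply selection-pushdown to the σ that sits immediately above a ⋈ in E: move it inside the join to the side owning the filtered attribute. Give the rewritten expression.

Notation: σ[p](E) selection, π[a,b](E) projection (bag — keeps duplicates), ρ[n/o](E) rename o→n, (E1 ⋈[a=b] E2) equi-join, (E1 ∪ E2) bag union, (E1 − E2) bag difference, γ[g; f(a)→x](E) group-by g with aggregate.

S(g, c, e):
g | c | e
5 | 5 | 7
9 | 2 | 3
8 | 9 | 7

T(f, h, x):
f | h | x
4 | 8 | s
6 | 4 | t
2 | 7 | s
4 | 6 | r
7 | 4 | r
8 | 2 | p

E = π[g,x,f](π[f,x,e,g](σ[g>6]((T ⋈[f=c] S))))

σ filters on g, owned by the right side.
E' = π[g,x,f](π[f,x,e,g]((T ⋈[f=c] σ[g>6](S))))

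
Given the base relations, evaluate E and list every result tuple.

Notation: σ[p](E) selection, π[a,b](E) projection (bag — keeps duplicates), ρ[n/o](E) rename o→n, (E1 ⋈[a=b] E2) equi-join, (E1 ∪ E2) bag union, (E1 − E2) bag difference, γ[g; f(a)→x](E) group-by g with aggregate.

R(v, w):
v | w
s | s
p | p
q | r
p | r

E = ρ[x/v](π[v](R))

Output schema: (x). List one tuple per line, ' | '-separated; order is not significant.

Stepwise |·|:
  R → 4
  π[v](R) → 4
  ρ[x/v](π[v](R)) → 4

== RESULT ==
x
p
p
q
s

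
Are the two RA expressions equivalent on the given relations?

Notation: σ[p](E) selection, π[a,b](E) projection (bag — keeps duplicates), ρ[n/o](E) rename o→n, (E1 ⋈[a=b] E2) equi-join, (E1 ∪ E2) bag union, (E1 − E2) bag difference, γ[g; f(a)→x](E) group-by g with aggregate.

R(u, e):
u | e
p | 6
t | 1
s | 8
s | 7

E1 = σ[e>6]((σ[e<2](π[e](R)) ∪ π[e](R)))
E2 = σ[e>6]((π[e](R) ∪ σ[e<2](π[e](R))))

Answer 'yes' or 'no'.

E1 subexpression sizes:
  R → 4
  π[e](R) → 4
  σ[e<2](π[e](R)) → 1
  R → 4
  π[e](R) → 4
  (σ[e<2](π[e](R)) ∪ π[e](R)) → 5
  σ[e>6]((σ[e<2](π[e](R)) ∪ π[e](R))) → 2
E2 subexpression sizes:
  R → 4
  π[e](R) → 4
  R → 4
  π[e](R) → 4
  σ[e<2](π[e](R)) → 1
  (π[e](R) ∪ σ[e<2](π[e](R))) → 5
  σ[e>6]((π[e](R) ∪ σ[e<2](π[e](R)))) → 2

E1 and E2 produce the same multiset:
e
7
8

yes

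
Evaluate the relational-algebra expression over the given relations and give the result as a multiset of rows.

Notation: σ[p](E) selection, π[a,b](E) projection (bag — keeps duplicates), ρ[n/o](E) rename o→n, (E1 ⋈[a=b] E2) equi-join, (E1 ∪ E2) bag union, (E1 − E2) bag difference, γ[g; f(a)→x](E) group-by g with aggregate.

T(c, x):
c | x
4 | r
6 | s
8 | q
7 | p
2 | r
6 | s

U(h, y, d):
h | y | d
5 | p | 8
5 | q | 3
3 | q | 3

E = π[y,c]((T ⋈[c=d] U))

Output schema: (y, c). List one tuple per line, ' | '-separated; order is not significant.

Stepwise |·|:
  T → 6
  U → 3
  (T ⋈[c=d] U) → 1
  π[y,c]((T ⋈[c=d] U)) → 1

== RESULT ==
y | c
p | 8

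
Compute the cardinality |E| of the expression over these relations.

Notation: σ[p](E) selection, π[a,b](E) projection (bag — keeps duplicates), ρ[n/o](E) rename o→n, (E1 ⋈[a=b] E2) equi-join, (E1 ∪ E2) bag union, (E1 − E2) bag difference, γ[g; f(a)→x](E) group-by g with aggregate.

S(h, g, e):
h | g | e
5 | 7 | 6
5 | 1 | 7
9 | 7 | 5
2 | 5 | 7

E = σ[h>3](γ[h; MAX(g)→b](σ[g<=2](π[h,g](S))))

Per-node cardinality:
  S → 4
  π[h,g](S) → 4
  σ[g<=2](π[h,g](S)) → 1
  γ[h; MAX(g)→b](σ[g<=2](π[h,g](S))) → 1
  σ[h>3](γ[h; MAX(g)→b](σ[g<=2](π[h,g](S)))) → 1

|E| = 1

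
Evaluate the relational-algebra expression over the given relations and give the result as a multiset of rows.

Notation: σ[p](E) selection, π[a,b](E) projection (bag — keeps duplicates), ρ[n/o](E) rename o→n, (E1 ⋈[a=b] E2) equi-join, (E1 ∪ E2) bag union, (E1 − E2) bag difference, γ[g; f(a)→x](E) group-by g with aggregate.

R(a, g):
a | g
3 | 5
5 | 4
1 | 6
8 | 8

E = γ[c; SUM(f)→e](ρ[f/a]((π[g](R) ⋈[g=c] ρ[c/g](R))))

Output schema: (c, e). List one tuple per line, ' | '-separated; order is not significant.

Row counts bottom-up:
  R → 4
  π[g](R) → 4
  R → 4
  ρ[c/g](R) → 4
  (π[g](R) ⋈[g=c] ρ[c/g](R)) → 4
  ρ[f/a]((π[g](R) ⋈[g=c] ρ[c/g](R))) → 4
  γ[c; SUM(f)→e](ρ[f/a]((π[g](R) ⋈[g=c] ρ[c/g](R)))) → 4

== RESULT ==
c | e
4 | 5
5 | 3
6 | 1
8 | 8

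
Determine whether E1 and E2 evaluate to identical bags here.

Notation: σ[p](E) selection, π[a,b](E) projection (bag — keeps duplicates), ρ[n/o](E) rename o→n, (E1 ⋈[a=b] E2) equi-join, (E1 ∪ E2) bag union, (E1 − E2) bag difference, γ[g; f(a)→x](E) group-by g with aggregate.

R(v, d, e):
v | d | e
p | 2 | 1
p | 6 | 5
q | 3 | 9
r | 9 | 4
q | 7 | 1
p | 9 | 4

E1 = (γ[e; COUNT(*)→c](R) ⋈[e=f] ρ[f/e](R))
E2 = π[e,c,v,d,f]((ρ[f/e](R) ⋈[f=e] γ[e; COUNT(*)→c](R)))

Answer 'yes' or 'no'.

E1 stepwise |·|:
  R → 6
  γ[e; COUNT(*)→c](R) → 4
  R → 6
  ρ[f/e](R) → 6
  (γ[e; COUNT(*)→c](R) ⋈[e=f] ρ[f/e](R)) → 6
E2 stepwise |·|:
  R → 6
  ρ[f/e](R) → 6
  R → 6
  γ[e; COUNT(*)→c](R) → 4
  (ρ[f/e](R) ⋈[f=e] γ[e; COUNT(*)→c](R)) → 6
  π[e,c,v,d,f]((ρ[f/e](R) ⋈[f=e] γ[e; COUNT(*)→c](R))) → 6

E1 and E2 produce the same multiset:
e | c | v | d | f
1 | 2 | p | 2 | 1
1 | 2 | q | 7 | 1
4 | 2 | p | 9 | 4
4 | 2 | r | 9 | 4
5 | 1 | p | 6 | 5
9 | 1 | q | 3 | 9

yes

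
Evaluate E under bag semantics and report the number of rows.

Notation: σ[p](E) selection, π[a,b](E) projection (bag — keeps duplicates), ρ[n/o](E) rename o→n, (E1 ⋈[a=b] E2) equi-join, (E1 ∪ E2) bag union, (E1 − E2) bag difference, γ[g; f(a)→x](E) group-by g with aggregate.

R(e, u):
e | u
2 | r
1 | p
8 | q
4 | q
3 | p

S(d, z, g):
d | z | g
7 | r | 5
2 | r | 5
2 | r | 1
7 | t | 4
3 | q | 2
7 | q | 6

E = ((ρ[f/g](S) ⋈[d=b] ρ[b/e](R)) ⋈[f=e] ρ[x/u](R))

Per-node cardinality:
  S → 6
  ρ[f/g](S) → 6
  R → 5
  ρ[b/e](R) → 5
  (ρ[f/g](S) ⋈[d=b] ρ[b/e](R)) → 3
  R → 5
  ρ[x/u](R) → 5
  ((ρ[f/g](S) ⋈[d=b] ρ[b/e](R)) ⋈[f=e] ρ[x/u](R)) → 2

|E| = 2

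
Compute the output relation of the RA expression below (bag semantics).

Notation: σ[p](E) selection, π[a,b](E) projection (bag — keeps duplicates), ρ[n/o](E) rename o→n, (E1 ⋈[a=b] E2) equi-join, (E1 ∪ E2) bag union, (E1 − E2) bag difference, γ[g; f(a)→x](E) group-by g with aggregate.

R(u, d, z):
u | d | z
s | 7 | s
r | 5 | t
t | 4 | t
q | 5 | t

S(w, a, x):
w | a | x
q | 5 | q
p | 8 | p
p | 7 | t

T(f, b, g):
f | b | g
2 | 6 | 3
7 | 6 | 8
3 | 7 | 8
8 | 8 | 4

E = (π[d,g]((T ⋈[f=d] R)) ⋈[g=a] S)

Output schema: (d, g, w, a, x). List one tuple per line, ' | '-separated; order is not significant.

Subexpression sizes:
  T → 4
  R → 4
  (T ⋈[f=d] R) → 1
  π[d,g]((T ⋈[f=d] R)) → 1
  S → 3
  (π[d,g]((T ⋈[f=d] R)) ⋈[g=a] S) → 1

== RESULT ==
d | g | w | a | x
7 | 8 | p | 8 | p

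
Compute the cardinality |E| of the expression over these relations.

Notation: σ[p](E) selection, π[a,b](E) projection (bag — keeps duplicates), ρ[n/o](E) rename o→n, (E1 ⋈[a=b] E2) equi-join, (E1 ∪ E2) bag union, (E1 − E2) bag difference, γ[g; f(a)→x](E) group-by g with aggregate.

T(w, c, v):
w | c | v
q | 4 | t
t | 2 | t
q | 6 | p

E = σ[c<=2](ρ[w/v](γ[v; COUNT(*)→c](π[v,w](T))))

Subexpression sizes:
  T → 3
  π[v,w](T) → 3
  γ[v; COUNT(*)→c](π[v,w](T)) → 2
  ρ[w/v](γ[v; COUNT(*)→c](π[v,w](T))) → 2
  σ[c<=2](ρ[w/v](γ[v; COUNT(*)→c](π[v,w](T)))) → 2

|E| = 2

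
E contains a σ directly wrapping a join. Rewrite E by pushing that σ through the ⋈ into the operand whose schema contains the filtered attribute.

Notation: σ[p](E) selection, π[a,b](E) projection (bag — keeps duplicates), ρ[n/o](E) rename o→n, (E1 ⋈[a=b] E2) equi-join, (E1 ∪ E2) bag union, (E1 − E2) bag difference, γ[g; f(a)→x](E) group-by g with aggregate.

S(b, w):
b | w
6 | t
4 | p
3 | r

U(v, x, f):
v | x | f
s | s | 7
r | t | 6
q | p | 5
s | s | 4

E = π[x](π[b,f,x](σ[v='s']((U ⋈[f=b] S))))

σ filters on v, owned by the left side.
E' = π[x](π[b,f,x]((σ[v='s'](U) ⋈[f=b] S)))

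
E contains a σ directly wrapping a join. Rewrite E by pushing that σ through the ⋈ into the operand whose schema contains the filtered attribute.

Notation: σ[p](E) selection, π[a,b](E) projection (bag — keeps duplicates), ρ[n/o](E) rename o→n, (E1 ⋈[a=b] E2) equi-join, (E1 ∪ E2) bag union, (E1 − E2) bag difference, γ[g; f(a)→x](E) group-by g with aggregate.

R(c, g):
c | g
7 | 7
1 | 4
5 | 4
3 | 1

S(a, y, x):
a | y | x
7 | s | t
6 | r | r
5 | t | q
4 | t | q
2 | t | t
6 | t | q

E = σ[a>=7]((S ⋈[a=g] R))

σ filters on a, owned by the left side.
E' = (σ[a>=7](S) ⋈[a=g] R)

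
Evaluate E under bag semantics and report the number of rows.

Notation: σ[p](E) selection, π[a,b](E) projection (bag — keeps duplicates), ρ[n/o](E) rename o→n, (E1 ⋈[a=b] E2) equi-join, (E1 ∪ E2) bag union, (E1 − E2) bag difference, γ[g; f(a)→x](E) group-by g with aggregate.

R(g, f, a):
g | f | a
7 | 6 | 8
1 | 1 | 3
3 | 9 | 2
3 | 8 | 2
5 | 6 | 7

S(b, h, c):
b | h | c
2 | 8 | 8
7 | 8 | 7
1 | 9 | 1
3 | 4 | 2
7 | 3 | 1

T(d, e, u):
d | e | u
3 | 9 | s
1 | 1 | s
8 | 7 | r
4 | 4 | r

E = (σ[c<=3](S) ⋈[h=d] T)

Per-node cardinality:
  S → 5
  σ[c<=3](S) → 3
  T → 4
  (σ[c<=3](S) ⋈[h=d] T) → 2

|E| = 2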